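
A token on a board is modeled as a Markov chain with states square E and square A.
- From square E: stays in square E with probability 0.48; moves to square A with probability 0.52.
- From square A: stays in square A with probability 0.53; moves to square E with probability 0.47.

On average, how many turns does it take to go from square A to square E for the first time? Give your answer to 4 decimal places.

2.1277

Let t(s) be the expected number of turns to first reach square E from state s, with t(square E) = 0. Conditioning on the first turn:
t(square A) = 1 + 0.53·t(square A)
Solving: t(square A) = 2.1277.
Expected turns from square A to square E: 2.1277.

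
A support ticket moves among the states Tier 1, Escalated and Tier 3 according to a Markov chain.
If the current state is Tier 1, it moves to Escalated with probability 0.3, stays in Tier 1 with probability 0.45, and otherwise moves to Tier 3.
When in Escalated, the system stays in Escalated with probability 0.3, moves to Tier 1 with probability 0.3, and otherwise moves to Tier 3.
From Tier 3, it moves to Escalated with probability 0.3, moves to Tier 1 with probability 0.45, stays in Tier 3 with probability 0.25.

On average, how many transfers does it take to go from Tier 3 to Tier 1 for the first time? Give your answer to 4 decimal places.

2.4691

Let t(s) be the expected number of transfers to first reach Tier 1 from state s, with t(Tier 1) = 0. Conditioning on the first transfer:
t(Escalated) = 1 + 0.3·t(Escalated) + 0.4·t(Tier 3)
t(Tier 3) = 1 + 0.3·t(Escalated) + 0.25·t(Tier 3)
Solving: t(Escalated) = 2.8395, t(Tier 3) = 2.4691.
Expected transfers from Tier 3 to Tier 1: 2.4691.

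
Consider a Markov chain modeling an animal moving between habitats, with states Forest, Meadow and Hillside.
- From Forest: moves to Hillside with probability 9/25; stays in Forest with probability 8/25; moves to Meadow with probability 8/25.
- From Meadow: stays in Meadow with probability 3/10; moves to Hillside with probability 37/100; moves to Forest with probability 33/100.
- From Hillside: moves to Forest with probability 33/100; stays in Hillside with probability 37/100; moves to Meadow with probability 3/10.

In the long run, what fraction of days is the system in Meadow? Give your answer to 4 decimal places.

0.3065

Let the stationary distribution be π with π = πP and π_1 + π_2 + π_3 = 1.
π_1 = 0.32·π_1 + 0.33·π_2 + 0.33·π_3
π_2 = 0.32·π_1 + 0.3·π_2 + 0.3·π_3
Solving with the normalization constraint gives π = (0.3267, 0.3065, 0.3667).
So the stationary probability of Meadow is 0.3065.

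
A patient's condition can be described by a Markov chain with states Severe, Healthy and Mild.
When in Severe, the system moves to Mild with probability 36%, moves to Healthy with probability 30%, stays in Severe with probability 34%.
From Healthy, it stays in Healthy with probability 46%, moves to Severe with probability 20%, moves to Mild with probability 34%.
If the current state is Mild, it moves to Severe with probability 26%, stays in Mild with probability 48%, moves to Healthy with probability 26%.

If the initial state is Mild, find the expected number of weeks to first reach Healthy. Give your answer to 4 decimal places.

Let t(s) be the expected number of weeks to first reach Healthy from state s, with t(Healthy) = 0. Conditioning on the first week:
t(Severe) = 1 + 0.34·t(Severe) + 0.36·t(Mild)
t(Mild) = 1 + 0.26·t(Severe) + 0.48·t(Mild)
Solving: t(Severe) = 3.5256, t(Mild) = 3.6859.
Expected weeks from Mild to Healthy: 3.6859.

3.6859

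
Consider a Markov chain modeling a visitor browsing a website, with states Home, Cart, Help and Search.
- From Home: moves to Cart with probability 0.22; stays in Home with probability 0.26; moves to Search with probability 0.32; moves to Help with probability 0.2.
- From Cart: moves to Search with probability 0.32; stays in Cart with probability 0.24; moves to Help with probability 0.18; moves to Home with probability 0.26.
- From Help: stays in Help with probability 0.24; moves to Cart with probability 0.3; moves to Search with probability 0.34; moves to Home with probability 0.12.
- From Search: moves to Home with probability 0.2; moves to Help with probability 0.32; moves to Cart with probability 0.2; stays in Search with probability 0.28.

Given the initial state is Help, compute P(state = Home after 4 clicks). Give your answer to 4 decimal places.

Propagate the distribution vector 4 clicks from Help.
After 0 clicks: (0.0000, 0.0000, 1.0000, 0.0000)
After 1 click: (0.1200, 0.3000, 0.2400, 0.3400)
After 2 clicks: (0.2060, 0.2384, 0.2444, 0.3112)
After 3 clicks: (0.2071, 0.2381, 0.2424, 0.3124)
After 4 clicks: (0.2073, 0.2379, 0.2424, 0.3123)
P(in Home after 4 clicks) = 0.2073

0.2073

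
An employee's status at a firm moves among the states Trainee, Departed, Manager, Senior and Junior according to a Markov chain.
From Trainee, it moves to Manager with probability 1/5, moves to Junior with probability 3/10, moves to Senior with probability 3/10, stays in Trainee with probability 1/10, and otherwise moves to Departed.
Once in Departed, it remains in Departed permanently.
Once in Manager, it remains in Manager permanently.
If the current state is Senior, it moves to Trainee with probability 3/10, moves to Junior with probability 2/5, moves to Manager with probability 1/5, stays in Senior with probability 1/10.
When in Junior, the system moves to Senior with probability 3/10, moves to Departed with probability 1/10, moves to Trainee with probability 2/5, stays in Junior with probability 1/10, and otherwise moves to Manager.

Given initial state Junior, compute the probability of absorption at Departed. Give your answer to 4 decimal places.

Let h(s) be the probability of absorption at Departed starting from transient state s. Then h(Departed) = 1 and h(Manager) = 0. By first-step analysis:
h(Trainee) = 0.1·h(Trainee) + 0.1·1 + 0.2·0 + 0.3·h(Senior) + 0.3·h(Junior)
h(Senior) = 0.3·h(Trainee) + 0.2·0 + 0.1·h(Senior) + 0.4·h(Junior)
h(Junior) = 0.4·h(Trainee) + 0.1·1 + 0.1·0 + 0.3·h(Senior) + 0.1·h(Junior)
Solving: h(Trainee) = 0.3025, h(Senior) = 0.2465, h(Junior) = 0.3277.
Starting from Junior, the probability is 0.3277.

0.3277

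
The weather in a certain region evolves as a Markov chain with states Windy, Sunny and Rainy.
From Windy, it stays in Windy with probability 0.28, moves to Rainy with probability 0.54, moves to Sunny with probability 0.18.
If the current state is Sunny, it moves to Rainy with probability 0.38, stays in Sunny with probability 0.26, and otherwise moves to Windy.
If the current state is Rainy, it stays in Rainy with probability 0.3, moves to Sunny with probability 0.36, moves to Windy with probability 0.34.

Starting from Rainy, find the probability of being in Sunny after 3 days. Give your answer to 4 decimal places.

0.2749

Propagate the distribution vector 3 days from Rainy.
After 0 days: (0.0000, 0.0000, 1.0000)
After 1 day: (0.3400, 0.3600, 0.3000)
After 2 days: (0.3268, 0.2628, 0.4104)
After 3 days: (0.3256, 0.2749, 0.3995)
P(in Sunny after 3 days) = 0.2749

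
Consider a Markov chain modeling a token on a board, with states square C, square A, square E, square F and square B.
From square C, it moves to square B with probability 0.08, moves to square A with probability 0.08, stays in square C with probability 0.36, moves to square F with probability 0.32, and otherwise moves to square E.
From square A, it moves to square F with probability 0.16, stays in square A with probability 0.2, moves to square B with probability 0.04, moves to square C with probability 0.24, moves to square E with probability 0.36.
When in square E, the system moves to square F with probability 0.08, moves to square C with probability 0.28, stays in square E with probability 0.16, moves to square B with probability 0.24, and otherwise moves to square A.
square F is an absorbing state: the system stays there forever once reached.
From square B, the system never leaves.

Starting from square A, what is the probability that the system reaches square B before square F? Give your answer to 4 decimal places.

0.3548

Let h(s) be the probability of absorption at square B starting from transient state s. Then h(square B) = 1 and h(square F) = 0. By first-step analysis:
h(square C) = 0.36·h(square C) + 0.08·h(square A) + 0.16·h(square E) + 0.32·0 + 0.08·1
h(square A) = 0.24·h(square C) + 0.2·h(square A) + 0.36·h(square E) + 0.16·0 + 0.04·1
h(square E) = 0.28·h(square C) + 0.24·h(square A) + 0.16·h(square E) + 0.08·0 + 0.24·1
Solving: h(square C) = 0.2903, h(square A) = 0.3548, h(square E) = 0.4839.
Starting from square A, the probability is 0.3548.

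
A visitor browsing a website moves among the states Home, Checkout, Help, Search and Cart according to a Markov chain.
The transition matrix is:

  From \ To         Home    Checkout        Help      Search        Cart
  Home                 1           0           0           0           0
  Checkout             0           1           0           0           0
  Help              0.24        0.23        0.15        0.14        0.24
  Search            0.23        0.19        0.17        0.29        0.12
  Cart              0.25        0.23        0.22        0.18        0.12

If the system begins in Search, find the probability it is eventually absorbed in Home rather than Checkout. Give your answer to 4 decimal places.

Let h(s) be the probability of absorption at Home starting from transient state s. Then h(Home) = 1 and h(Checkout) = 0. By first-step analysis:
h(Help) = 0.24·1 + 0.23·0 + 0.15·h(Help) + 0.14·h(Search) + 0.24·h(Cart)
h(Search) = 0.23·1 + 0.19·0 + 0.17·h(Help) + 0.29·h(Search) + 0.12·h(Cart)
h(Cart) = 0.25·1 + 0.23·0 + 0.22·h(Help) + 0.18·h(Search) + 0.12·h(Cart)
Solving: h(Help) = 0.5185, h(Search) = 0.5366, h(Cart) = 0.5235.
Starting from Search, the probability is 0.5366.

0.5366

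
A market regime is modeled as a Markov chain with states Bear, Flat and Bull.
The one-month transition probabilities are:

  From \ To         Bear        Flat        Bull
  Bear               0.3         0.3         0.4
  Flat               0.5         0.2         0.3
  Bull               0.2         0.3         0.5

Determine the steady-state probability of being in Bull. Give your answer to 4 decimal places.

0.4141

Let the stationary distribution be π with π = πP and π_1 + π_2 + π_3 = 1.
π_1 = 0.3·π_1 + 0.5·π_2 + 0.2·π_3
π_2 = 0.3·π_1 + 0.2·π_2 + 0.3·π_3
Solving with the normalization constraint gives π = (0.3131, 0.2727, 0.4141).
So the stationary probability of Bull is 0.4141.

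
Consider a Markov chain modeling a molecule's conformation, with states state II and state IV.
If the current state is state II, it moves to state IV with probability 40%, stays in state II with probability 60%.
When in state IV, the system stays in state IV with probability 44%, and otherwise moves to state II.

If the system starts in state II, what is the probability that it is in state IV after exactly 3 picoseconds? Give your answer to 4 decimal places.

0.4166

Propagate the distribution vector 3 picoseconds from state II.
After 0 picoseconds: (1.0000, 0.0000)
After 1 picosecond: (0.6000, 0.4000)
After 2 picoseconds: (0.5840, 0.4160)
After 3 picoseconds: (0.5834, 0.4166)
P(in state IV after 3 picoseconds) = 0.4166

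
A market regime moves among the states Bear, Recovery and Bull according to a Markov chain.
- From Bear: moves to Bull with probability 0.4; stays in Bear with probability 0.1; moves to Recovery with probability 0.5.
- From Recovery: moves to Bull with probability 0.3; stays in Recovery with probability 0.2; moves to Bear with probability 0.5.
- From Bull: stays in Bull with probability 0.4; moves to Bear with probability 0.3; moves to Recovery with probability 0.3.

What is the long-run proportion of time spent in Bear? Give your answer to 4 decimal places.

Let the stationary distribution be π with π = πP and π_1 + π_2 + π_3 = 1.
π_1 = 0.1·π_1 + 0.5·π_2 + 0.3·π_3
π_2 = 0.5·π_1 + 0.2·π_2 + 0.3·π_3
Solving with the normalization constraint gives π = (0.3047, 0.3281, 0.3672).
So the stationary probability of Bear is 0.3047.

0.3047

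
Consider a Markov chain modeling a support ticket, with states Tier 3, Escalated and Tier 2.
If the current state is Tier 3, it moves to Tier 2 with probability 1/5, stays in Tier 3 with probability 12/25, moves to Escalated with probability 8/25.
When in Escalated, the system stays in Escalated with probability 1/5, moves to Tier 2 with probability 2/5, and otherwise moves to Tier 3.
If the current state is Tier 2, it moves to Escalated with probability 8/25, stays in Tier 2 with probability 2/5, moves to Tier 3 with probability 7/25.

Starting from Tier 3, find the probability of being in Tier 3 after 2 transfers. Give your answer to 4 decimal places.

0.4144

Sum over the intermediate state after 1 transfer:
P = P(Tier 3→Tier 3)·P(Tier 3→Tier 3) + P(Tier 3→Escalated)·P(Escalated→Tier 3) + P(Tier 3→Tier 2)·P(Tier 2→Tier 3)
  = 0.48×0.48 + 0.32×0.4 + 0.2×0.28
  = 0.2304 + 0.1280 + 0.0560 = 0.4144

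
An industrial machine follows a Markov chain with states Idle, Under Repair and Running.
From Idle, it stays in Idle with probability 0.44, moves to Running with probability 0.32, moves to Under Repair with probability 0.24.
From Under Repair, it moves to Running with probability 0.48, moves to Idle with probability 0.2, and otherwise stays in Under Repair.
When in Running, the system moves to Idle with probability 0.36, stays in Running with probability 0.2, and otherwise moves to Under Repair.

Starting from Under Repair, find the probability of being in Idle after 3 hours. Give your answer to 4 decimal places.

Propagate the distribution vector 3 hours from Under Repair.
After 0 hours: (0.0000, 1.0000, 0.0000)
After 1 hour: (0.2000, 0.3200, 0.4800)
After 2 hours: (0.3248, 0.3616, 0.3136)
After 3 hours: (0.3281, 0.3316, 0.3402)
P(in Idle after 3 hours) = 0.3281

0.3281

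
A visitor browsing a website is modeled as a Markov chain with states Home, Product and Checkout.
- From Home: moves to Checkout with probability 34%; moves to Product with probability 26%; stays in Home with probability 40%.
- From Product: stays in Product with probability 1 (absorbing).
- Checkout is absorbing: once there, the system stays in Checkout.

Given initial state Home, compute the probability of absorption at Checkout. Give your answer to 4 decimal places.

Let h(s) be the probability of absorption at Checkout starting from transient state s. Then h(Checkout) = 1 and h(Product) = 0. By first-step analysis:
h(Home) = 0.4·h(Home) + 0.26·0 + 0.34·1
Solving: h(Home) = 0.5667.
Starting from Home, the probability is 0.5667.

0.5667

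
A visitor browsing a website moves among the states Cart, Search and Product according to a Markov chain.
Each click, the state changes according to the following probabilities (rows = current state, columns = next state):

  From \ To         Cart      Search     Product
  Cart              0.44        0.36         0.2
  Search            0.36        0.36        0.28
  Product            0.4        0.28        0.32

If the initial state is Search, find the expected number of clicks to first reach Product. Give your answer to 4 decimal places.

4.0210

Let t(s) be the expected number of clicks to first reach Product from state s, with t(Product) = 0. Conditioning on the first click:
t(Cart) = 1 + 0.44·t(Cart) + 0.36·t(Search)
t(Search) = 1 + 0.36·t(Cart) + 0.36·t(Search)
Solving: t(Cart) = 4.3706, t(Search) = 4.0210.
Expected clicks from Search to Product: 4.0210.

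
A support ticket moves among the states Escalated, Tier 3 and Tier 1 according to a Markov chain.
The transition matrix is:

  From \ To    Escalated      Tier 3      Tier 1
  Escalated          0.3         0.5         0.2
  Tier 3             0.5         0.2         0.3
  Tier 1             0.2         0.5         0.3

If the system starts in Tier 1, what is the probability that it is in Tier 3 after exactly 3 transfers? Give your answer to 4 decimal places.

0.3950

Propagate the distribution vector 3 transfers from Tier 1.
After 0 transfers: (0.0000, 0.0000, 1.0000)
After 1 transfer: (0.2000, 0.5000, 0.3000)
After 2 transfers: (0.3700, 0.3500, 0.2800)
After 3 transfers: (0.3420, 0.3950, 0.2630)
P(in Tier 3 after 3 transfers) = 0.3950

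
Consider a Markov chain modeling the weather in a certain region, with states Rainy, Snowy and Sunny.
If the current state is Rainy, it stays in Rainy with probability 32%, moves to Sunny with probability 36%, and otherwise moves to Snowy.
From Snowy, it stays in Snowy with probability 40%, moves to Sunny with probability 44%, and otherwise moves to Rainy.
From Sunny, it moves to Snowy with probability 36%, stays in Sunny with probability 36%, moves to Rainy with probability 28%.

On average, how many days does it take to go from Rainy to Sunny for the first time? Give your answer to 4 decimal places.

Let t(s) be the expected number of days to first reach Sunny from state s, with t(Sunny) = 0. Conditioning on the first day:
t(Rainy) = 1 + 0.32·t(Rainy) + 0.32·t(Snowy)
t(Snowy) = 1 + 0.16·t(Rainy) + 0.4·t(Snowy)
Solving: t(Rainy) = 2.5785, t(Snowy) = 2.3543.
Expected days from Rainy to Sunny: 2.5785.

2.5785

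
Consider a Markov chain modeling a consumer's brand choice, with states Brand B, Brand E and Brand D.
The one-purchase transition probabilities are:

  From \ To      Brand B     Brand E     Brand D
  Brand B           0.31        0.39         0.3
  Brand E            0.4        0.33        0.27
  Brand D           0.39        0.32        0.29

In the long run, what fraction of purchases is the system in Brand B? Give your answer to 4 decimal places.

0.3643

Let the stationary distribution be π with π = πP and π_1 + π_2 + π_3 = 1.
π_1 = 0.31·π_1 + 0.4·π_2 + 0.39·π_3
π_2 = 0.39·π_1 + 0.33·π_2 + 0.32·π_3
Solving with the normalization constraint gives π = (0.3643, 0.3490, 0.2867).
So the stationary probability of Brand B is 0.3643.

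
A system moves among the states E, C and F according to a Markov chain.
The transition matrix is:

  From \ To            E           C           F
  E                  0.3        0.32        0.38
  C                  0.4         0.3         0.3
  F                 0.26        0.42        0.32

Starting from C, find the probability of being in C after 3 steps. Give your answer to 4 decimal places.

0.3469

Propagate the distribution vector 3 steps from C.
After 0 steps: (0.0000, 1.0000, 0.0000)
After 1 step: (0.4000, 0.3000, 0.3000)
After 2 steps: (0.3180, 0.3440, 0.3380)
After 3 steps: (0.3209, 0.3469, 0.3322)
P(in C after 3 steps) = 0.3469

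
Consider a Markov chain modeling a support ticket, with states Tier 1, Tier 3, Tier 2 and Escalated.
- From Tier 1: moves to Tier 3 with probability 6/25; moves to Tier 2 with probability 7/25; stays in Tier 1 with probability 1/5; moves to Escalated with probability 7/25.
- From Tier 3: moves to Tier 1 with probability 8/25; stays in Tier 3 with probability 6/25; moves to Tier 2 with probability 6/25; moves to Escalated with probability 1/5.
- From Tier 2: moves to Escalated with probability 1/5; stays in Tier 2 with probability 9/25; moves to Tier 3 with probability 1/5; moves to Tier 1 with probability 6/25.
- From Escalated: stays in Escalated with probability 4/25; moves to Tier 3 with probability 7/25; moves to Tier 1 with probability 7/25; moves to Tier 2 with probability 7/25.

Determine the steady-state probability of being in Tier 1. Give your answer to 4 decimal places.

Let the stationary distribution be π with π = πP and π_1 + π_2 + π_3 + π_4 = 1.
π_1 = 0.2·π_1 + 0.32·π_2 + 0.24·π_3 + 0.28·π_4
π_2 = 0.24·π_1 + 0.24·π_2 + 0.2·π_3 + 0.28·π_4
π_3 = 0.28·π_1 + 0.24·π_2 + 0.36·π_3 + 0.28·π_4
Solving with the normalization constraint gives π = (0.2571, 0.2367, 0.2941, 0.2121).
So the stationary probability of Tier 1 is 0.2571.

0.2571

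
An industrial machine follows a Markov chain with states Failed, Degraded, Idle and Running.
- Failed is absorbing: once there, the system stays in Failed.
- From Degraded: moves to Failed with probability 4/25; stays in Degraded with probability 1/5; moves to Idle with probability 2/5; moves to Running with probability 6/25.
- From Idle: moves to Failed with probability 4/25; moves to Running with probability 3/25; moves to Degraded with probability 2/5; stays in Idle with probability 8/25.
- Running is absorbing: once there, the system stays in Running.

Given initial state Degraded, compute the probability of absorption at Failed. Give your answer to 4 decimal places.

0.4500

Let h(s) be the probability of absorption at Failed starting from transient state s. Then h(Failed) = 1 and h(Running) = 0. By first-step analysis:
h(Degraded) = 0.16·1 + 0.2·h(Degraded) + 0.4·h(Idle) + 0.24·0
h(Idle) = 0.16·1 + 0.4·h(Degraded) + 0.32·h(Idle) + 0.12·0
Solving: h(Degraded) = 0.4500, h(Idle) = 0.5000.
Starting from Degraded, the probability is 0.4500.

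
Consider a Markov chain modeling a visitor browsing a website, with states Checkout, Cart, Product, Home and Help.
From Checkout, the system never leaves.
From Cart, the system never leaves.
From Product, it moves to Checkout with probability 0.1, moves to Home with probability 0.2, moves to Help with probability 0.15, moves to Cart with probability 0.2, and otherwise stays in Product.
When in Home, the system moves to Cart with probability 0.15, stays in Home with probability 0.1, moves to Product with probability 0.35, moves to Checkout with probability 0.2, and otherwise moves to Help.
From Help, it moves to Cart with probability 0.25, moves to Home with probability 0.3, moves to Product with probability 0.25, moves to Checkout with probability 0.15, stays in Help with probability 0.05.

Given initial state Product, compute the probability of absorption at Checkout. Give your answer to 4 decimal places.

Let h(s) be the probability of absorption at Checkout starting from transient state s. Then h(Checkout) = 1 and h(Cart) = 0. By first-step analysis:
h(Product) = 0.1·1 + 0.2·0 + 0.35·h(Product) + 0.2·h(Home) + 0.15·h(Help)
h(Home) = 0.2·1 + 0.15·0 + 0.35·h(Product) + 0.1·h(Home) + 0.2·h(Help)
h(Help) = 0.15·1 + 0.25·0 + 0.25·h(Product) + 0.3·h(Home) + 0.05·h(Help)
Solving: h(Product) = 0.3909, h(Home) = 0.4648, h(Help) = 0.4075.
Starting from Product, the probability is 0.3909.

0.3909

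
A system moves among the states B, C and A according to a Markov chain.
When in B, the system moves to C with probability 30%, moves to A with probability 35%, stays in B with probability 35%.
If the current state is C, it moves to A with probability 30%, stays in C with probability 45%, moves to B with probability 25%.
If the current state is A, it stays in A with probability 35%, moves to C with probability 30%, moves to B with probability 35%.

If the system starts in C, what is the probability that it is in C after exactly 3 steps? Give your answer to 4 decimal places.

0.3551

Propagate the distribution vector 3 steps from C.
After 0 steps: (0.0000, 1.0000, 0.0000)
After 1 step: (0.2500, 0.4500, 0.3000)
After 2 steps: (0.3050, 0.3675, 0.3275)
After 3 steps: (0.3133, 0.3551, 0.3316)
P(in C after 3 steps) = 0.3551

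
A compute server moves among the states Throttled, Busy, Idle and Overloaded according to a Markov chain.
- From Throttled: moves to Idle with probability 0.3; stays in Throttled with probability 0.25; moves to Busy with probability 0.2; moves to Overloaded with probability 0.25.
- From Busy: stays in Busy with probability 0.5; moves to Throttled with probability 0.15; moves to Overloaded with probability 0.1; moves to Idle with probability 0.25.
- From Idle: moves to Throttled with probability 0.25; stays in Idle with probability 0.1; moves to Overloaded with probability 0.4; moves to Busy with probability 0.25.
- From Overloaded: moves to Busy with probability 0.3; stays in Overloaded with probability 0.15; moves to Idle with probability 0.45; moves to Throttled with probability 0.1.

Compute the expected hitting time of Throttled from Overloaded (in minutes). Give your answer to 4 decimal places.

6.2527

Let t(s) be the expected number of minutes to first reach Throttled from state s, with t(Throttled) = 0. Conditioning on the first minute:
t(Busy) = 1 + 0.5·t(Busy) + 0.25·t(Idle) + 0.1·t(Overloaded)
t(Idle) = 1 + 0.25·t(Busy) + 0.1·t(Idle) + 0.4·t(Overloaded)
t(Overloaded) = 1 + 0.3·t(Busy) + 0.45·t(Idle) + 0.15·t(Overloaded)
Solving: t(Busy) = 6.0336, t(Idle) = 5.5661, t(Overloaded) = 6.2527.
Expected minutes from Overloaded to Throttled: 6.2527.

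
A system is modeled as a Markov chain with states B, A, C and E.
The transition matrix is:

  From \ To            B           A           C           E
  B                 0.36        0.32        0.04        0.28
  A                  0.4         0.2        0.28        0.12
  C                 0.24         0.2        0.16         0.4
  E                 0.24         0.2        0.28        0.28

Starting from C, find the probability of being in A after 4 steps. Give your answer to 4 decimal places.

0.2375

Propagate the distribution vector 4 steps from C.
After 0 steps: (0.0000, 0.0000, 1.0000, 0.0000)
After 1 step: (0.2400, 0.2000, 0.1600, 0.4000)
After 2 steps: (0.3008, 0.2288, 0.2032, 0.2672)
After 3 steps: (0.3127, 0.2361, 0.1834, 0.2678)
After 4 steps: (0.3153, 0.2375, 0.1829, 0.2642)
P(in A after 4 steps) = 0.2375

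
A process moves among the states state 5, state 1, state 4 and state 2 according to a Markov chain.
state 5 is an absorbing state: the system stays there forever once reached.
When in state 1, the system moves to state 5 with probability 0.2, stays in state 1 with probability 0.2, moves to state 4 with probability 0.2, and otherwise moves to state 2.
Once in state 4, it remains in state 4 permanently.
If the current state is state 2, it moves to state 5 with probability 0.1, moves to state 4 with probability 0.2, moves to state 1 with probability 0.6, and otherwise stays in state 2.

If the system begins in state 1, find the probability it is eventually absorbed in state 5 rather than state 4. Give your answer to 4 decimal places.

0.4583

Let h(s) be the probability of absorption at state 5 starting from transient state s. Then h(state 5) = 1 and h(state 4) = 0. By first-step analysis:
h(state 1) = 0.2·1 + 0.2·h(state 1) + 0.2·0 + 0.4·h(state 2)
h(state 2) = 0.1·1 + 0.6·h(state 1) + 0.2·0 + 0.1·h(state 2)
Solving: h(state 1) = 0.4583, h(state 2) = 0.4167.
Starting from state 1, the probability is 0.4583.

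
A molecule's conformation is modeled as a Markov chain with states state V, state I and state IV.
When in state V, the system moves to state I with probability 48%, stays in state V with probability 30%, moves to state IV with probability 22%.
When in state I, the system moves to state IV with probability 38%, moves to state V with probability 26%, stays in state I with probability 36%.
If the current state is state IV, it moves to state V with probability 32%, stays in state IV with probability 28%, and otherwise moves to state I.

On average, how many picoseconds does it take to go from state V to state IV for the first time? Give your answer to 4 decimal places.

3.4653

Let t(s) be the expected number of picoseconds to first reach state IV from state s, with t(state IV) = 0. Conditioning on the first picosecond:
t(state V) = 1 + 0.3·t(state V) + 0.48·t(state I)
t(state I) = 1 + 0.26·t(state V) + 0.36·t(state I)
Solving: t(state V) = 3.4653, t(state I) = 2.9703.
Expected picoseconds from state V to state IV: 3.4653.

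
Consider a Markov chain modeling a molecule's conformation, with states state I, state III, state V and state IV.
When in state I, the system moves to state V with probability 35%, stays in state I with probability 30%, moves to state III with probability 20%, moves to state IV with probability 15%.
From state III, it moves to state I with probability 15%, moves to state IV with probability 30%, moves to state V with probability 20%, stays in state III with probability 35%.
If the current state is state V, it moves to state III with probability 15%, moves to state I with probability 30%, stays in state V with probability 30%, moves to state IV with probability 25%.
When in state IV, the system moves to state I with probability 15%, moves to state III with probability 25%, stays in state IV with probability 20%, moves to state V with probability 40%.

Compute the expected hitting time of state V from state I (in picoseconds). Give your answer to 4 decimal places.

Let t(s) be the expected number of picoseconds to first reach state V from state s, with t(state V) = 0. Conditioning on the first picosecond:
t(state I) = 1 + 0.3·t(state I) + 0.2·t(state III) + 0.15·t(state IV)
t(state III) = 1 + 0.15·t(state I) + 0.35·t(state III) + 0.3·t(state IV)
t(state IV) = 1 + 0.15·t(state I) + 0.25·t(state III) + 0.2·t(state IV)
Solving: t(state I) = 3.0978, t(state III) = 3.6205, t(state IV) = 2.9622.
Expected picoseconds from state I to state V: 3.0978.

3.0978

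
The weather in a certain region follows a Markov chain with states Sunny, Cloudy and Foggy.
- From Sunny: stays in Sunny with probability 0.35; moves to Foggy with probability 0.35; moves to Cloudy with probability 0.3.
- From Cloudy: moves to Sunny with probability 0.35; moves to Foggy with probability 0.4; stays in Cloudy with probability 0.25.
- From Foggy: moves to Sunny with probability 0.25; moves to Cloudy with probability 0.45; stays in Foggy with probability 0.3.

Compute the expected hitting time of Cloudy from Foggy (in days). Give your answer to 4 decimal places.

Let t(s) be the expected number of days to first reach Cloudy from state s, with t(Cloudy) = 0. Conditioning on the first day:
t(Sunny) = 1 + 0.35·t(Sunny) + 0.35·t(Foggy)
t(Foggy) = 1 + 0.25·t(Sunny) + 0.3·t(Foggy)
Solving: t(Sunny) = 2.8571, t(Foggy) = 2.4490.
Expected days from Foggy to Cloudy: 2.4490.

2.4490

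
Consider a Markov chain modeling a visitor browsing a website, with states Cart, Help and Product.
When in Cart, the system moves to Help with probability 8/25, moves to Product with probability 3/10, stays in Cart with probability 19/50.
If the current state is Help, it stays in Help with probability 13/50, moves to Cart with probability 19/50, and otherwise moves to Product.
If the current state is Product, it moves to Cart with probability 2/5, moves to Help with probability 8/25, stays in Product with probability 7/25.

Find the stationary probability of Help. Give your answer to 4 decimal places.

0.3019

Let the stationary distribution be π with π = πP and π_1 + π_2 + π_3 = 1.
π_1 = 0.38·π_1 + 0.38·π_2 + 0.4·π_3
π_2 = 0.32·π_1 + 0.26·π_2 + 0.32·π_3
Solving with the normalization constraint gives π = (0.3862, 0.3019, 0.3119).
So the stationary probability of Help is 0.3019.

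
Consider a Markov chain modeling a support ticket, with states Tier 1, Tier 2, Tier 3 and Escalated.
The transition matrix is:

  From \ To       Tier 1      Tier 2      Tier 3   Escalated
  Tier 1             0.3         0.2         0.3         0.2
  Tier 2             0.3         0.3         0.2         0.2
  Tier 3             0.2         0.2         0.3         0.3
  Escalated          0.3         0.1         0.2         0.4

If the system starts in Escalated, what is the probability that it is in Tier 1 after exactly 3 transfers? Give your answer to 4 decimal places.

Propagate the distribution vector 3 transfers from Escalated.
After 0 transfers: (0.0000, 0.0000, 0.0000, 1.0000)
After 1 transfer: (0.3000, 0.1000, 0.2000, 0.4000)
After 2 transfers: (0.2800, 0.1700, 0.2500, 0.3000)
After 3 transfers: (0.2750, 0.1870, 0.2530, 0.2850)
P(in Tier 1 after 3 transfers) = 0.2750

0.2750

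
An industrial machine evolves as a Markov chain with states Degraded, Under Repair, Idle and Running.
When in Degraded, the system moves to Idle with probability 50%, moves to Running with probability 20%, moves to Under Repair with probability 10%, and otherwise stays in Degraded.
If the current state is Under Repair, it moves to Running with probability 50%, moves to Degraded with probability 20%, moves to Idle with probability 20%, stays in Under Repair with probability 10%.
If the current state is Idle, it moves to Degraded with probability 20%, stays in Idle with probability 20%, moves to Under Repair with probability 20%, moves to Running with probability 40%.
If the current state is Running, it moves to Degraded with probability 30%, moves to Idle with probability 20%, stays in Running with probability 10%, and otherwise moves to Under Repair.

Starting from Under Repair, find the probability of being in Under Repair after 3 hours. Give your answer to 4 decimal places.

Propagate the distribution vector 3 hours from Under Repair.
After 0 hours: (0.0000, 1.0000, 0.0000, 0.0000)
After 1 hour: (0.2000, 0.1000, 0.2000, 0.5000)
After 2 hours: (0.2500, 0.2700, 0.2600, 0.2200)
After 3 hours: (0.2220, 0.1920, 0.2750, 0.3110)
P(in Under Repair after 3 hours) = 0.1920

0.1920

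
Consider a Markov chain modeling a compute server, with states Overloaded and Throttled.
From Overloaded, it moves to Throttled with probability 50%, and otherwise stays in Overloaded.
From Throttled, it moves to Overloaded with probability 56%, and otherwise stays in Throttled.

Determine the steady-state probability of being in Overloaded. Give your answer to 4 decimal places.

0.5283

Let the stationary distribution be π with π = πP and π_1 + π_2 = 1.
π_1 = 0.5·π_1 + 0.56·π_2
Solving with the normalization constraint gives π = (0.5283, 0.4717).
So the stationary probability of Overloaded is 0.5283.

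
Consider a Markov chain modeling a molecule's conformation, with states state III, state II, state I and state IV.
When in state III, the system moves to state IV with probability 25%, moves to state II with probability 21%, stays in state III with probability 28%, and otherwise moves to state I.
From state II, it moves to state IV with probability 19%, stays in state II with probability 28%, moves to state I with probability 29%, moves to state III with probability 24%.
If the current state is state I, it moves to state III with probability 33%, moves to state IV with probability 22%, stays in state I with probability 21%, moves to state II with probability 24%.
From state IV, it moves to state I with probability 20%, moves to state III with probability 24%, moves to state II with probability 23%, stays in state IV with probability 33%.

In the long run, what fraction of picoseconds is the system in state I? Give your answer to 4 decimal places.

0.2403

Let the stationary distribution be π with π = πP and π_1 + π_2 + π_3 + π_4 = 1.
π_1 = 0.28·π_1 + 0.24·π_2 + 0.33·π_3 + 0.24·π_4
π_2 = 0.21·π_1 + 0.28·π_2 + 0.24·π_3 + 0.23·π_4
π_3 = 0.26·π_1 + 0.29·π_2 + 0.21·π_3 + 0.2·π_4
Solving with the normalization constraint gives π = (0.2725, 0.2389, 0.2403, 0.2483).
So the stationary probability of state I is 0.2403.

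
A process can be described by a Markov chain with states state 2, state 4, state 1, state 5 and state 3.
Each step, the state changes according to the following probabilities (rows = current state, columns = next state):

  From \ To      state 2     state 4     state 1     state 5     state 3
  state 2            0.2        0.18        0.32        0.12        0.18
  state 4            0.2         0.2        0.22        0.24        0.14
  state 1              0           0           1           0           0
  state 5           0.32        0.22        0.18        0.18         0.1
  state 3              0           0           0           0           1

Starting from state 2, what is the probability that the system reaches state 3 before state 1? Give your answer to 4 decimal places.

Let h(s) be the probability of absorption at state 3 starting from transient state s. Then h(state 3) = 1 and h(state 1) = 0. By first-step analysis:
h(state 2) = 0.2·h(state 2) + 0.18·h(state 4) + 0.32·0 + 0.12·h(state 5) + 0.18·1
h(state 4) = 0.2·h(state 2) + 0.2·h(state 4) + 0.22·0 + 0.24·h(state 5) + 0.14·1
h(state 5) = 0.32·h(state 2) + 0.22·h(state 4) + 0.18·0 + 0.18·h(state 5) + 0.1·1
Solving: h(state 2) = 0.3642, h(state 4) = 0.3755, h(state 5) = 0.3648.
Starting from state 2, the probability is 0.3642.

0.3642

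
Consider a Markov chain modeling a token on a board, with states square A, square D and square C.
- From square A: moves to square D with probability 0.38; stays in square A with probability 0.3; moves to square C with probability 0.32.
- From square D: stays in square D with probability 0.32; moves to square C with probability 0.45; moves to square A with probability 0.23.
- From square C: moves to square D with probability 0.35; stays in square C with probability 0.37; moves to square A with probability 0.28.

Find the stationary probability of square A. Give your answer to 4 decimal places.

Let the stationary distribution be π with π = πP and π_1 + π_2 + π_3 = 1.
π_1 = 0.3·π_1 + 0.23·π_2 + 0.28·π_3
π_2 = 0.38·π_1 + 0.32·π_2 + 0.35·π_3
Solving with the normalization constraint gives π = (0.2680, 0.3476, 0.3844).
So the stationary probability of square A is 0.2680.

0.2680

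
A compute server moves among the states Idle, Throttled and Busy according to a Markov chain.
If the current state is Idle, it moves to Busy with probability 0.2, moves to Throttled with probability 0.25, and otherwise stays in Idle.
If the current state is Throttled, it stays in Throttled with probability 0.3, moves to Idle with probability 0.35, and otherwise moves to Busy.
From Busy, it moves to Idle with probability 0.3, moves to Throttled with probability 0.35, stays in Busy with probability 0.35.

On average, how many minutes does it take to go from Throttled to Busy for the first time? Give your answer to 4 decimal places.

3.5165

Let t(s) be the expected number of minutes to first reach Busy from state s, with t(Busy) = 0. Conditioning on the first minute:
t(Idle) = 1 + 0.55·t(Idle) + 0.25·t(Throttled)
t(Throttled) = 1 + 0.35·t(Idle) + 0.3·t(Throttled)
Solving: t(Idle) = 4.1758, t(Throttled) = 3.5165.
Expected minutes from Throttled to Busy: 3.5165.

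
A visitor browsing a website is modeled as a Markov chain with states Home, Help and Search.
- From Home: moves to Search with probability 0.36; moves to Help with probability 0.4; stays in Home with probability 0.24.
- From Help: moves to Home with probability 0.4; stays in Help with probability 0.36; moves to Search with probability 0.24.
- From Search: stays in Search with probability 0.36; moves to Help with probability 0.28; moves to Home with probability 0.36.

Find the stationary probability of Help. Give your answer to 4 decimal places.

0.3479

Let the stationary distribution be π with π = πP and π_1 + π_2 + π_3 = 1.
π_1 = 0.24·π_1 + 0.4·π_2 + 0.36·π_3
π_2 = 0.4·π_1 + 0.36·π_2 + 0.28·π_3
Solving with the normalization constraint gives π = (0.3339, 0.3479, 0.3183).
So the stationary probability of Help is 0.3479.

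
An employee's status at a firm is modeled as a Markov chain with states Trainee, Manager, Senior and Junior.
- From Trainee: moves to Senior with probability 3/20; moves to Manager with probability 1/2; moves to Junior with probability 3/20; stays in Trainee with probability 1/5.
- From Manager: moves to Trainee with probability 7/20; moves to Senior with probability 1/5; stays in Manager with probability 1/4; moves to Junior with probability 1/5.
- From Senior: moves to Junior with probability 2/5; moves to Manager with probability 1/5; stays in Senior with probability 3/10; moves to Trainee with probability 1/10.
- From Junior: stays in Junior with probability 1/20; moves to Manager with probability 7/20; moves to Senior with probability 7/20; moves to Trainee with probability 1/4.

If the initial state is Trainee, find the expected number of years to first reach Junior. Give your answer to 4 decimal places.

Let t(s) be the expected number of years to first reach Junior from state s, with t(Junior) = 0. Conditioning on the first year:
t(Trainee) = 1 + 0.2·t(Trainee) + 0.5·t(Manager) + 0.15·t(Senior)
t(Manager) = 1 + 0.35·t(Trainee) + 0.25·t(Manager) + 0.2·t(Senior)
t(Senior) = 1 + 0.1·t(Trainee) + 0.2·t(Manager) + 0.3·t(Senior)
Solving: t(Trainee) = 4.6096, t(Manager) = 4.3743, t(Senior) = 3.3369.
Expected years from Trainee to Junior: 4.6096.

4.6096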